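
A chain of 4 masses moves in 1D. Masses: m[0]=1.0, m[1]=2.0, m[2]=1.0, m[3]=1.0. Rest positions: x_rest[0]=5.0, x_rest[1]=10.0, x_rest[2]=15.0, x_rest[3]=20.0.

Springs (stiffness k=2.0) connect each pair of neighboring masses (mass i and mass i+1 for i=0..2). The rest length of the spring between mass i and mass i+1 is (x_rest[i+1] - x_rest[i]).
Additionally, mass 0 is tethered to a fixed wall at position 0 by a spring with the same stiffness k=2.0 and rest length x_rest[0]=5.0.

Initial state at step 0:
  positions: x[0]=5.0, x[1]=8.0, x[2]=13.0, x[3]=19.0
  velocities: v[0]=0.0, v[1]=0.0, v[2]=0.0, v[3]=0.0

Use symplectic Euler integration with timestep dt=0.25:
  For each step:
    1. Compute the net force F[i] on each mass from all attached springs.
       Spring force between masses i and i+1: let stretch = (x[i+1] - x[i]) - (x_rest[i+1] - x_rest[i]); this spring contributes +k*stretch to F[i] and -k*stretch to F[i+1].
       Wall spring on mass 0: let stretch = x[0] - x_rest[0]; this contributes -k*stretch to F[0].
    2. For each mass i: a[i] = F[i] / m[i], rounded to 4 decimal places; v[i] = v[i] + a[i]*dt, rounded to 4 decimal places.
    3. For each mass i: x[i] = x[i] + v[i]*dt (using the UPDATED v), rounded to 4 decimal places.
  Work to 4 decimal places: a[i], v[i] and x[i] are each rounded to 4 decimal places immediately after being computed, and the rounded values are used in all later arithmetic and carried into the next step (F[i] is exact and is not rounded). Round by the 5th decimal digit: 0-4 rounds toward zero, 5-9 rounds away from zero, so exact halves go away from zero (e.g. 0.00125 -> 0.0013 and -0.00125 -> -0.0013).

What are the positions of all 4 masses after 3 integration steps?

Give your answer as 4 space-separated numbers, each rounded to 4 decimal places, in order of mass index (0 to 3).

Step 0: x=[5.0000 8.0000 13.0000 19.0000] v=[0.0000 0.0000 0.0000 0.0000]
Step 1: x=[4.7500 8.1250 13.1250 18.8750] v=[-1.0000 0.5000 0.5000 -0.5000]
Step 2: x=[4.3281 8.3516 13.3438 18.6563] v=[-1.6875 0.9063 0.8750 -0.8750]
Step 3: x=[3.8682 8.6387 13.6026 18.3985] v=[-1.8398 1.1485 1.0352 -1.0313]

Answer: 3.8682 8.6387 13.6026 18.3985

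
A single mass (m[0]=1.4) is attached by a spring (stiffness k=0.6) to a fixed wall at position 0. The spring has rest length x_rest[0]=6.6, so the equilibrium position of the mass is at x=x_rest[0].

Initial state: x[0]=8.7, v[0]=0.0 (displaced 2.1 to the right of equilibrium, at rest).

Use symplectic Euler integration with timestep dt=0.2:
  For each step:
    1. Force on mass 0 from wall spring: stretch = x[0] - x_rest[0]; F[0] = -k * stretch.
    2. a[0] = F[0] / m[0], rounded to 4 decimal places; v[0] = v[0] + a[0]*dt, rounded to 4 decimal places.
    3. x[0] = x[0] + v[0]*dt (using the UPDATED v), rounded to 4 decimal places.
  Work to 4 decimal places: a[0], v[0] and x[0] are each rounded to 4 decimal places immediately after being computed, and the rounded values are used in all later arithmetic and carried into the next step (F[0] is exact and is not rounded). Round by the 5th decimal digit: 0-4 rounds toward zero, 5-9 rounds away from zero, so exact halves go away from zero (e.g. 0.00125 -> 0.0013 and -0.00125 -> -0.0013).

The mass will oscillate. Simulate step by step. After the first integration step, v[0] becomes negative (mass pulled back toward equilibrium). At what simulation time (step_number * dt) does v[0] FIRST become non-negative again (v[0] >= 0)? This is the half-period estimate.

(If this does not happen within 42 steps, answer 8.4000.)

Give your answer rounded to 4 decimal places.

Step 0: x=[8.7000] v=[0.0000]
Step 1: x=[8.6640] v=[-0.1800]
Step 2: x=[8.5926] v=[-0.3569]
Step 3: x=[8.4871] v=[-0.5277]
Step 4: x=[8.3492] v=[-0.6895]
Step 5: x=[8.1813] v=[-0.8394]
Step 6: x=[7.9863] v=[-0.9749]
Step 7: x=[7.7676] v=[-1.0937]
Step 8: x=[7.5288] v=[-1.1938]
Step 9: x=[7.2741] v=[-1.2734]
Step 10: x=[7.0079] v=[-1.3312]
Step 11: x=[6.7347] v=[-1.3662]
Step 12: x=[6.4592] v=[-1.3777]
Step 13: x=[6.1861] v=[-1.3656]
Step 14: x=[5.9201] v=[-1.3301]
Step 15: x=[5.6657] v=[-1.2718]
Step 16: x=[5.4274] v=[-1.1917]
Step 17: x=[5.2092] v=[-1.0912]
Step 18: x=[5.0148] v=[-0.9720]
Step 19: x=[4.8476] v=[-0.8361]
Step 20: x=[4.7104] v=[-0.6859]
Step 21: x=[4.6056] v=[-0.5239]
Step 22: x=[4.5350] v=[-0.3530]
Step 23: x=[4.4998] v=[-0.1760]
Step 24: x=[4.5006] v=[0.0040]
First v>=0 after going negative at step 24, time=4.8000

Answer: 4.8000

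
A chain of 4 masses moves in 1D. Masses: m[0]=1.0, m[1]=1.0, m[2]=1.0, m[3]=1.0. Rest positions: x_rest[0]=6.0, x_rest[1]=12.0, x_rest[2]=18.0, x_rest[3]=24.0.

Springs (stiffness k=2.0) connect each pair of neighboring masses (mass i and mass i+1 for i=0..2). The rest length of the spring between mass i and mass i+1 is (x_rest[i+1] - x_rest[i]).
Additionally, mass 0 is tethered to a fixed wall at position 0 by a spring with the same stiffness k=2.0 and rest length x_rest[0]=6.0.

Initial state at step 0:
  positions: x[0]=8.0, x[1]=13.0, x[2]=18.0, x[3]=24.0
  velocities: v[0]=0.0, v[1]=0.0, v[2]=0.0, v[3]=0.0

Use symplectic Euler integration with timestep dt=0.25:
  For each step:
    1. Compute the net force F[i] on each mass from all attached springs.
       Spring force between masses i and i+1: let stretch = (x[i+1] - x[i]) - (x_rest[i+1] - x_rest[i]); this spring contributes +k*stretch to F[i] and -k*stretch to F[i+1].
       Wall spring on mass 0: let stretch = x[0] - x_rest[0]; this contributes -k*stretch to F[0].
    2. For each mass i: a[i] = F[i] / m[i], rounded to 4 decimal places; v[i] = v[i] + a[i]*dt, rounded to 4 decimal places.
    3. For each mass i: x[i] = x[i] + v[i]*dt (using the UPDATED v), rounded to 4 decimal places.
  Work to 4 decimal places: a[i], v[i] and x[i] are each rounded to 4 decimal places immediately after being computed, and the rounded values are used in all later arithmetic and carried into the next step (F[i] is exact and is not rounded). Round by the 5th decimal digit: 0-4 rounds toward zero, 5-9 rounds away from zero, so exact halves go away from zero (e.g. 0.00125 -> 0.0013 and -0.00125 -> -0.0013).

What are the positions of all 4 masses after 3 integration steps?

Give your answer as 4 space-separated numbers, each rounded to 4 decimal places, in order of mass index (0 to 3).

Step 0: x=[8.0000 13.0000 18.0000 24.0000] v=[0.0000 0.0000 0.0000 0.0000]
Step 1: x=[7.6250 13.0000 18.1250 24.0000] v=[-1.5000 0.0000 0.5000 0.0000]
Step 2: x=[6.9688 12.9688 18.3438 24.0156] v=[-2.6250 -0.1250 0.8750 0.0625]
Step 3: x=[6.1915 12.8594 18.5997 24.0723] v=[-3.1094 -0.4375 1.0234 0.2266]

Answer: 6.1915 12.8594 18.5997 24.0723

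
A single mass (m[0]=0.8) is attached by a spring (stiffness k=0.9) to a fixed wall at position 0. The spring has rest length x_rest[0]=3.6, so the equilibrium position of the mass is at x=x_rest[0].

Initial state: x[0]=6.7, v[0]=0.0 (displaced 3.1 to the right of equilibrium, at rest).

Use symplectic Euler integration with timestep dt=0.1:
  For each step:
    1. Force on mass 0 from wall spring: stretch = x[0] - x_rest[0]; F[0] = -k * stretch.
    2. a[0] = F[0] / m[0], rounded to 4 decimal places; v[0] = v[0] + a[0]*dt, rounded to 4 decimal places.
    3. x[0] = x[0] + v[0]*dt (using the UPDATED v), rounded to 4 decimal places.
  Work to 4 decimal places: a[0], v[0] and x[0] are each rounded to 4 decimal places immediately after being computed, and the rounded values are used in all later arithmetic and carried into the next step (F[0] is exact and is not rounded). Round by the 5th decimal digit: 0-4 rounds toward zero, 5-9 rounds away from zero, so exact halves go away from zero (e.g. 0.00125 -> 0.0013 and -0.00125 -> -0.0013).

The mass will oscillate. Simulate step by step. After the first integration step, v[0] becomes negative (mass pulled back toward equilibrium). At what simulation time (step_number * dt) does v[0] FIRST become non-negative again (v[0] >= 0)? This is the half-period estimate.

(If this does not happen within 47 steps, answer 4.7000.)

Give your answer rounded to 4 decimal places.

Answer: 3.0000

Derivation:
Step 0: x=[6.7000] v=[0.0000]
Step 1: x=[6.6651] v=[-0.3488]
Step 2: x=[6.5957] v=[-0.6936]
Step 3: x=[6.4926] v=[-1.0306]
Step 4: x=[6.3570] v=[-1.3560]
Step 5: x=[6.1904] v=[-1.6662]
Step 6: x=[5.9946] v=[-1.9576]
Step 7: x=[5.7719] v=[-2.2270]
Step 8: x=[5.5248] v=[-2.4713]
Step 9: x=[5.2560] v=[-2.6878]
Step 10: x=[4.9686] v=[-2.8741]
Step 11: x=[4.6658] v=[-3.0281]
Step 12: x=[4.3510] v=[-3.1480]
Step 13: x=[4.0278] v=[-3.2325]
Step 14: x=[3.6997] v=[-3.2806]
Step 15: x=[3.3705] v=[-3.2918]
Step 16: x=[3.0439] v=[-3.2660]
Step 17: x=[2.7236] v=[-3.2034]
Step 18: x=[2.4131] v=[-3.1048]
Step 19: x=[2.1160] v=[-2.9713]
Step 20: x=[1.8356] v=[-2.8044]
Step 21: x=[1.5750] v=[-2.6059]
Step 22: x=[1.3372] v=[-2.3781]
Step 23: x=[1.1249] v=[-2.1235]
Step 24: x=[0.9404] v=[-1.8451]
Step 25: x=[0.7858] v=[-1.5459]
Step 26: x=[0.6629] v=[-1.2293]
Step 27: x=[0.5730] v=[-0.8989]
Step 28: x=[0.5172] v=[-0.5584]
Step 29: x=[0.4960] v=[-0.2116]
Step 30: x=[0.5098] v=[0.1376]
First v>=0 after going negative at step 30, time=3.0000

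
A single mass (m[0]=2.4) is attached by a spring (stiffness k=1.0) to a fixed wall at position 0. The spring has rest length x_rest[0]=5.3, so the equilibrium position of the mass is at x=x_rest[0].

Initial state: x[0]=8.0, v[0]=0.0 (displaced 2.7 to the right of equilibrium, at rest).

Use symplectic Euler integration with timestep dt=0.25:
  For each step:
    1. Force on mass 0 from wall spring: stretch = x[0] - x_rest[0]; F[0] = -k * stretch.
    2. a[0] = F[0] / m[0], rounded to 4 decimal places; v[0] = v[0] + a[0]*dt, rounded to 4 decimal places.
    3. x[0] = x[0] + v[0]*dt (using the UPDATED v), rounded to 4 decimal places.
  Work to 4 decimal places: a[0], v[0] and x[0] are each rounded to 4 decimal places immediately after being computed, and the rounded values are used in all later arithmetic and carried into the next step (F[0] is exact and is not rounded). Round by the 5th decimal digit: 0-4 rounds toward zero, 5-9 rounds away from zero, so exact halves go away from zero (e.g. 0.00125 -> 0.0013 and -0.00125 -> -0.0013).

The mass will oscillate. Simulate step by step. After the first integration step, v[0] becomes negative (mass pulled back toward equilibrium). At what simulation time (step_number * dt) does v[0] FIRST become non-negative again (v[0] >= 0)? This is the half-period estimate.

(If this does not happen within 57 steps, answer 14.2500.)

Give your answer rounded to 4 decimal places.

Answer: 5.0000

Derivation:
Step 0: x=[8.0000] v=[0.0000]
Step 1: x=[7.9297] v=[-0.2813]
Step 2: x=[7.7909] v=[-0.5552]
Step 3: x=[7.5872] v=[-0.8147]
Step 4: x=[7.3240] v=[-1.0530]
Step 5: x=[7.0081] v=[-1.2638]
Step 6: x=[6.6477] v=[-1.4417]
Step 7: x=[6.2522] v=[-1.5821]
Step 8: x=[5.8319] v=[-1.6813]
Step 9: x=[5.3977] v=[-1.7367]
Step 10: x=[4.9610] v=[-1.7469]
Step 11: x=[4.5331] v=[-1.7116]
Step 12: x=[4.1252] v=[-1.6317]
Step 13: x=[3.7479] v=[-1.5093]
Step 14: x=[3.4110] v=[-1.3476]
Step 15: x=[3.1233] v=[-1.1508]
Step 16: x=[2.8923] v=[-0.9241]
Step 17: x=[2.7240] v=[-0.6733]
Step 18: x=[2.6228] v=[-0.4050]
Step 19: x=[2.5913] v=[-0.1261]
Step 20: x=[2.6303] v=[0.1561]
First v>=0 after going negative at step 20, time=5.0000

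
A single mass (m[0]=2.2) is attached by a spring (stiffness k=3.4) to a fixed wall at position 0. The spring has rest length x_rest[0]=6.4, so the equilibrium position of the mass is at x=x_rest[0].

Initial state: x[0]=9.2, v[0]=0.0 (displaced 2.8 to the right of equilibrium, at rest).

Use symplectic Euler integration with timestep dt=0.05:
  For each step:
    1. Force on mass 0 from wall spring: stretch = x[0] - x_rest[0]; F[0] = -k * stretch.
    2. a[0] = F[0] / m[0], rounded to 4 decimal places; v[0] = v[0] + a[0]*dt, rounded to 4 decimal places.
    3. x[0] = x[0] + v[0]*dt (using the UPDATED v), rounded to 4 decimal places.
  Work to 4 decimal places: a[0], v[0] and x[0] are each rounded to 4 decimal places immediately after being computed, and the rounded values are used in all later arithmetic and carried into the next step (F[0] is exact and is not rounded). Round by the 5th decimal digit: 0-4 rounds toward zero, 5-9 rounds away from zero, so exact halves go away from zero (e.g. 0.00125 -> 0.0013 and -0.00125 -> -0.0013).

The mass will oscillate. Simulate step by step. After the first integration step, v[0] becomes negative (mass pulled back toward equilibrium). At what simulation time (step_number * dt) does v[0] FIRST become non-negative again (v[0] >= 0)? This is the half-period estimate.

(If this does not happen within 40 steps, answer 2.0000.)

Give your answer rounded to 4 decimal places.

Step 0: x=[9.2000] v=[0.0000]
Step 1: x=[9.1892] v=[-0.2164]
Step 2: x=[9.1676] v=[-0.4319]
Step 3: x=[9.1353] v=[-0.6458]
Step 4: x=[9.0924] v=[-0.8572]
Step 5: x=[9.0391] v=[-1.0653]
Step 6: x=[8.9756] v=[-1.2692]
Step 7: x=[8.9022] v=[-1.4682]
Step 8: x=[8.8191] v=[-1.6616]
Step 9: x=[8.7267] v=[-1.8485]
Step 10: x=[8.6253] v=[-2.0283]
Step 11: x=[8.5153] v=[-2.2003]
Step 12: x=[8.3971] v=[-2.3638]
Step 13: x=[8.2712] v=[-2.5181]
Step 14: x=[8.1381] v=[-2.6627]
Step 15: x=[7.9983] v=[-2.7970]
Step 16: x=[7.8523] v=[-2.9205]
Step 17: x=[7.7007] v=[-3.0327]
Step 18: x=[7.5440] v=[-3.1332]
Step 19: x=[7.3829] v=[-3.2216]
Step 20: x=[7.2180] v=[-3.2976]
Step 21: x=[7.0500] v=[-3.3608]
Step 22: x=[6.8795] v=[-3.4110]
Step 23: x=[6.7071] v=[-3.4481]
Step 24: x=[6.5335] v=[-3.4718]
Step 25: x=[6.3594] v=[-3.4821]
Step 26: x=[6.1855] v=[-3.4790]
Step 27: x=[6.0124] v=[-3.4624]
Step 28: x=[5.8408] v=[-3.4325]
Step 29: x=[5.6713] v=[-3.3893]
Step 30: x=[5.5047] v=[-3.3330]
Step 31: x=[5.3415] v=[-3.2638]
Step 32: x=[5.1824] v=[-3.1820]
Step 33: x=[5.0280] v=[-3.0879]
Step 34: x=[4.8789] v=[-2.9819]
Step 35: x=[4.7357] v=[-2.8644]
Step 36: x=[4.5989] v=[-2.7358]
Step 37: x=[4.4691] v=[-2.5966]
Step 38: x=[4.3467] v=[-2.4474]
Step 39: x=[4.2323] v=[-2.2887]
Step 40: x=[4.1262] v=[-2.1212]
v[0] did not become non-negative within 40 steps; using fallback time=2.0000

Answer: 2.0000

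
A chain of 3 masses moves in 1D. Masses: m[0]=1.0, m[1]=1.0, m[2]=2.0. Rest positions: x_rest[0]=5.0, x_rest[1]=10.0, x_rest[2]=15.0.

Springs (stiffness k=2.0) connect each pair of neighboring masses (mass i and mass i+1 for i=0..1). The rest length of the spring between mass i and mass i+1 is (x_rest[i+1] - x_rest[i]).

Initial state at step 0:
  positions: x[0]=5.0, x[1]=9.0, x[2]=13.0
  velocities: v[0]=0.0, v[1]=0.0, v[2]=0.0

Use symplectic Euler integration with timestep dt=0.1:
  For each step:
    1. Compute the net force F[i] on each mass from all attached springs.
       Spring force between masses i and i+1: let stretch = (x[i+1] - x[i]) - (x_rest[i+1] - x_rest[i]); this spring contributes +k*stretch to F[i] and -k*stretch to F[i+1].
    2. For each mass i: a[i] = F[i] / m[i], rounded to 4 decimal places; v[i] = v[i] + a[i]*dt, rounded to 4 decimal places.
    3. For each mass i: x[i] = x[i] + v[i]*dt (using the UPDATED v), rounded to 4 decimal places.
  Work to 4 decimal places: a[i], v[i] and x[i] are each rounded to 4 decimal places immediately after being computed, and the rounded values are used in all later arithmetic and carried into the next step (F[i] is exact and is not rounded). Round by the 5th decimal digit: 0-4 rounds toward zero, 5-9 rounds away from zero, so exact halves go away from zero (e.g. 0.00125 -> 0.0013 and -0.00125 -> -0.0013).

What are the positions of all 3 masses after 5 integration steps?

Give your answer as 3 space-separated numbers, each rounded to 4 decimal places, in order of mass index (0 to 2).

Answer: 4.7137 8.9934 13.1465

Derivation:
Step 0: x=[5.0000 9.0000 13.0000] v=[0.0000 0.0000 0.0000]
Step 1: x=[4.9800 9.0000 13.0100] v=[-0.2000 0.0000 0.1000]
Step 2: x=[4.9404 8.9998 13.0299] v=[-0.3960 -0.0020 0.1990]
Step 3: x=[4.8820 8.9990 13.0595] v=[-0.5841 -0.0079 0.2960]
Step 4: x=[4.8059 8.9971 13.0985] v=[-0.7607 -0.0192 0.3900]
Step 5: x=[4.7137 8.9934 13.1465] v=[-0.9225 -0.0372 0.4799]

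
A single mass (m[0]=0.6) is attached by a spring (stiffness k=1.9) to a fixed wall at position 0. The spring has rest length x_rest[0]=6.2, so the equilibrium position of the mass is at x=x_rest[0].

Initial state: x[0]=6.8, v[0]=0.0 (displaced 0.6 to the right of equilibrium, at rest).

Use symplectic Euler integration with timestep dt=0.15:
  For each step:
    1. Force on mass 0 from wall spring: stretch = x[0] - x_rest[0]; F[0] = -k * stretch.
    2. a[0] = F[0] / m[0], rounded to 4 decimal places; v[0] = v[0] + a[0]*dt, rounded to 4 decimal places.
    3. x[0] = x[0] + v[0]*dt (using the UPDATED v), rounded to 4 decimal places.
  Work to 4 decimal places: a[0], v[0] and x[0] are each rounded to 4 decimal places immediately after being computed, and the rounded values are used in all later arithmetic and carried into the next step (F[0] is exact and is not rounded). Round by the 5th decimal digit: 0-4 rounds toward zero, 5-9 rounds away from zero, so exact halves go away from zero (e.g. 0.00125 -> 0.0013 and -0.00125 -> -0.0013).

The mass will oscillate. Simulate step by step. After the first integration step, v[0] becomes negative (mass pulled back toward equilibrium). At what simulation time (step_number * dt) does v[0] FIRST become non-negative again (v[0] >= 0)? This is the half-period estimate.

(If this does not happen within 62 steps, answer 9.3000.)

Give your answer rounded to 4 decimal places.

Step 0: x=[6.8000] v=[0.0000]
Step 1: x=[6.7573] v=[-0.2850]
Step 2: x=[6.6748] v=[-0.5497]
Step 3: x=[6.5585] v=[-0.7752]
Step 4: x=[6.4167] v=[-0.9455]
Step 5: x=[6.2594] v=[-1.0484]
Step 6: x=[6.0979] v=[-1.0766]
Step 7: x=[5.9437] v=[-1.0281]
Step 8: x=[5.8077] v=[-0.9064]
Step 9: x=[5.6997] v=[-0.7201]
Step 10: x=[5.6273] v=[-0.4825]
Step 11: x=[5.5957] v=[-0.2105]
Step 12: x=[5.6072] v=[0.0765]
First v>=0 after going negative at step 12, time=1.8000

Answer: 1.8000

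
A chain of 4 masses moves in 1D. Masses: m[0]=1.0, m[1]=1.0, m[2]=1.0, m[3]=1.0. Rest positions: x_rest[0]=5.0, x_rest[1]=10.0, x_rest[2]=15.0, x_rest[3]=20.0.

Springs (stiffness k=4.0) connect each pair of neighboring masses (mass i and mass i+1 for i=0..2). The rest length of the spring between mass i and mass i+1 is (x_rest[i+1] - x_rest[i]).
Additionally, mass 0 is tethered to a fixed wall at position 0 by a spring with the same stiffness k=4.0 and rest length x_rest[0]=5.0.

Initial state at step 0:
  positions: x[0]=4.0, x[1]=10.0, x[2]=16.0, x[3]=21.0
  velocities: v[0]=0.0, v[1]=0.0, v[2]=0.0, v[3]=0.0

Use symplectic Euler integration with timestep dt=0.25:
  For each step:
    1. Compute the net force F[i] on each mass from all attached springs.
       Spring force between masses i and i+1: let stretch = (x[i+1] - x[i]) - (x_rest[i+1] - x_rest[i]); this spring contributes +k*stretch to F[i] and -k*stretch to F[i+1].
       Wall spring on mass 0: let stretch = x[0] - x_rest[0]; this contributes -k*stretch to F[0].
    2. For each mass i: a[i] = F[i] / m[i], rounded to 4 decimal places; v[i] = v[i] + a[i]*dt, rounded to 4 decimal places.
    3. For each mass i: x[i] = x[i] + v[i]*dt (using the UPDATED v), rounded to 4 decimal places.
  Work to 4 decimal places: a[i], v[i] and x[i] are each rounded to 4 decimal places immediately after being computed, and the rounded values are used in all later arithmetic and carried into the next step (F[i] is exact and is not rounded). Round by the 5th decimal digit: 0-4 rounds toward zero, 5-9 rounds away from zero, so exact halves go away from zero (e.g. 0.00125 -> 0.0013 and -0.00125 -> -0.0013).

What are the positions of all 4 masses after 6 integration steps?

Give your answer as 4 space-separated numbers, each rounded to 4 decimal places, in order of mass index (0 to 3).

Step 0: x=[4.0000 10.0000 16.0000 21.0000] v=[0.0000 0.0000 0.0000 0.0000]
Step 1: x=[4.5000 10.0000 15.7500 21.0000] v=[2.0000 0.0000 -1.0000 0.0000]
Step 2: x=[5.2500 10.0625 15.3750 20.9375] v=[3.0000 0.2500 -1.5000 -0.2500]
Step 3: x=[5.8906 10.2500 15.0625 20.7344] v=[2.5625 0.7500 -1.2500 -0.8125]
Step 4: x=[6.1484 10.5508 14.9649 20.3633] v=[1.0313 1.2031 -0.3906 -1.4844]
Step 5: x=[5.9697 10.8545 15.1133 19.8926] v=[-0.7147 1.2148 0.5937 -1.8828]
Step 6: x=[5.5198 11.0017 15.3919 19.4771] v=[-1.7996 0.5888 1.1142 -1.6621]

Answer: 5.5198 11.0017 15.3919 19.4771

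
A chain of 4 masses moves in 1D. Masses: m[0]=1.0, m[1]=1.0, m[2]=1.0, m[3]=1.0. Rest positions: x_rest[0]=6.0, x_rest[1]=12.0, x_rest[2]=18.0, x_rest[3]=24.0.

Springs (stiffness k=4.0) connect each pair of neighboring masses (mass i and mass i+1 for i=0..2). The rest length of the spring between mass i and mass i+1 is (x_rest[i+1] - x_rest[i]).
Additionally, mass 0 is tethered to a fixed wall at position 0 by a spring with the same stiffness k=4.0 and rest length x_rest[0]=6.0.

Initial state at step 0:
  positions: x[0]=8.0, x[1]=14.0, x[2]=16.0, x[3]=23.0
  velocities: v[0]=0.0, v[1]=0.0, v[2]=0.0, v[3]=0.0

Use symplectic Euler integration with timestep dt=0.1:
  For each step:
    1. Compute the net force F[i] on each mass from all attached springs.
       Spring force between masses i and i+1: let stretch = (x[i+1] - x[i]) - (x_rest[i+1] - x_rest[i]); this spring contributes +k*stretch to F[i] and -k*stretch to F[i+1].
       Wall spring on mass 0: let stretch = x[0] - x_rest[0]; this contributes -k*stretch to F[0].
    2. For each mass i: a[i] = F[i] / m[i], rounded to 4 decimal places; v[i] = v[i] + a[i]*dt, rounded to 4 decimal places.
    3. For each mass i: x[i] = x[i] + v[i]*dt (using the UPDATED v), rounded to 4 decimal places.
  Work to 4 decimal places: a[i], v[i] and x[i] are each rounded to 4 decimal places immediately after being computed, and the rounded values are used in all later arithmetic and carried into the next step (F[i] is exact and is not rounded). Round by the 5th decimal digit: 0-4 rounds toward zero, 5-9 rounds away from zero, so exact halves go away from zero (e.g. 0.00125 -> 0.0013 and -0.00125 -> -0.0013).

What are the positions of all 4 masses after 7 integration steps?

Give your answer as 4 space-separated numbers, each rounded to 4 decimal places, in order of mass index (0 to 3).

Answer: 5.8845 11.2929 19.1468 22.8347

Derivation:
Step 0: x=[8.0000 14.0000 16.0000 23.0000] v=[0.0000 0.0000 0.0000 0.0000]
Step 1: x=[7.9200 13.8400 16.2000 22.9600] v=[-0.8000 -1.6000 2.0000 -0.4000]
Step 2: x=[7.7600 13.5376 16.5760 22.8896] v=[-1.6000 -3.0240 3.7600 -0.7040]
Step 3: x=[7.5207 13.1256 17.0830 22.8067] v=[-2.3930 -4.1197 5.0701 -0.8294]
Step 4: x=[7.2048 12.6477 17.6607 22.7348] v=[-3.1593 -4.7787 5.7766 -0.7189]
Step 5: x=[6.8184 12.1526 18.2408 22.7000] v=[-3.8641 -4.9507 5.8010 -0.3485]
Step 6: x=[6.3726 11.6877 18.7557 22.7268] v=[-4.4578 -4.6491 5.1494 0.2678]
Step 7: x=[5.8845 11.2929 19.1468 22.8347] v=[-4.8808 -3.9479 3.9106 1.0794]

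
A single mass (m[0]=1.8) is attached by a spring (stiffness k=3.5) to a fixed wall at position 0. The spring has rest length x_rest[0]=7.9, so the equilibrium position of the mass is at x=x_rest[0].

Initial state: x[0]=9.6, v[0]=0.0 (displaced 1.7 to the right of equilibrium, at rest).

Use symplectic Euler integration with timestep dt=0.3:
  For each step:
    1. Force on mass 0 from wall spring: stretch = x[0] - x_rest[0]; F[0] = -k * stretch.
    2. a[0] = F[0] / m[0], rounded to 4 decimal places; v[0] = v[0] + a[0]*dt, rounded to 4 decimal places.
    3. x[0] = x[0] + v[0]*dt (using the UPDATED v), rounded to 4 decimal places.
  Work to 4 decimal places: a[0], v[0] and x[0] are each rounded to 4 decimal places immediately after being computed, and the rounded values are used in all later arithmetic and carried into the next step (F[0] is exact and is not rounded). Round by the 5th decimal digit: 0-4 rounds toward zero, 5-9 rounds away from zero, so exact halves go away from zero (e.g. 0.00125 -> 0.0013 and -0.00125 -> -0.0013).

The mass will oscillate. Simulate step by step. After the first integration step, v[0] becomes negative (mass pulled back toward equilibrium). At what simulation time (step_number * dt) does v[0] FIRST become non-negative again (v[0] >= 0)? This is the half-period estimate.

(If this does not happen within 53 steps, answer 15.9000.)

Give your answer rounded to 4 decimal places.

Step 0: x=[9.6000] v=[0.0000]
Step 1: x=[9.3025] v=[-0.9917]
Step 2: x=[8.7596] v=[-1.8098]
Step 3: x=[8.0662] v=[-2.3112]
Step 4: x=[7.3437] v=[-2.4082]
Step 5: x=[6.7186] v=[-2.0837]
Step 6: x=[6.3003] v=[-1.3945]
Step 7: x=[6.1619] v=[-0.4614]
Step 8: x=[6.3277] v=[0.5525]
First v>=0 after going negative at step 8, time=2.4000

Answer: 2.4000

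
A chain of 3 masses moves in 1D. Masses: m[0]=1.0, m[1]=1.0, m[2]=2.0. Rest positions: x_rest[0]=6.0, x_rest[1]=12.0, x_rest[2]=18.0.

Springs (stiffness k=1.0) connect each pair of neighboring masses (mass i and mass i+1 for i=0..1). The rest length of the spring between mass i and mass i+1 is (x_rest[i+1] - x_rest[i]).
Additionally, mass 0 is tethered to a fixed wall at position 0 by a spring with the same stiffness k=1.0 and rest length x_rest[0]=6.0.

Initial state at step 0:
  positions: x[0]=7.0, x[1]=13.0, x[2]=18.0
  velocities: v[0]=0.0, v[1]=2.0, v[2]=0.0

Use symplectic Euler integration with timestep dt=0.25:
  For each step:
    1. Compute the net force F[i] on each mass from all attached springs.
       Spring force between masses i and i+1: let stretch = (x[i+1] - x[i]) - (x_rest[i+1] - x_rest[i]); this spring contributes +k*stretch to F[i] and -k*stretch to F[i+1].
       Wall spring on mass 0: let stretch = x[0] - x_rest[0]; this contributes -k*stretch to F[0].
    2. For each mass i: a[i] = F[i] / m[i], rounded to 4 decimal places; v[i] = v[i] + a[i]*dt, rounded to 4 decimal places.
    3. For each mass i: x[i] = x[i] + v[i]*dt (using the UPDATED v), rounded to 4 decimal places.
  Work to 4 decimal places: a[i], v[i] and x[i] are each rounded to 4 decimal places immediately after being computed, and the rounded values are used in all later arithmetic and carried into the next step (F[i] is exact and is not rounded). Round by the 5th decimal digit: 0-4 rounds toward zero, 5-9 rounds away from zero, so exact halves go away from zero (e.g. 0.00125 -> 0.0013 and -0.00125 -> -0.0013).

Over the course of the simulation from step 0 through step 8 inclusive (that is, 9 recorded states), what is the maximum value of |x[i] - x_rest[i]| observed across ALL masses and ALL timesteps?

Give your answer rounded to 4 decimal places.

Answer: 1.9144

Derivation:
Step 0: x=[7.0000 13.0000 18.0000] v=[0.0000 2.0000 0.0000]
Step 1: x=[6.9375 13.4375 18.0313] v=[-0.2500 1.7500 0.1250]
Step 2: x=[6.8477 13.7559 18.1065] v=[-0.3594 1.2735 0.3008]
Step 3: x=[6.7616 13.9144 18.2333] v=[-0.3443 0.6341 0.5070]
Step 4: x=[6.7000 13.8958 18.4126] v=[-0.2465 -0.0744 0.7172]
Step 5: x=[6.6694 13.7098 18.6383] v=[-0.1226 -0.7442 0.9026]
Step 6: x=[6.6619 13.3918 18.8975] v=[-0.0299 -1.2722 1.0366]
Step 7: x=[6.6587 12.9972 19.1721] v=[-0.0129 -1.5783 1.0984]
Step 8: x=[6.6355 12.5924 19.4412] v=[-0.0930 -1.6192 1.0765]
Max displacement = 1.9144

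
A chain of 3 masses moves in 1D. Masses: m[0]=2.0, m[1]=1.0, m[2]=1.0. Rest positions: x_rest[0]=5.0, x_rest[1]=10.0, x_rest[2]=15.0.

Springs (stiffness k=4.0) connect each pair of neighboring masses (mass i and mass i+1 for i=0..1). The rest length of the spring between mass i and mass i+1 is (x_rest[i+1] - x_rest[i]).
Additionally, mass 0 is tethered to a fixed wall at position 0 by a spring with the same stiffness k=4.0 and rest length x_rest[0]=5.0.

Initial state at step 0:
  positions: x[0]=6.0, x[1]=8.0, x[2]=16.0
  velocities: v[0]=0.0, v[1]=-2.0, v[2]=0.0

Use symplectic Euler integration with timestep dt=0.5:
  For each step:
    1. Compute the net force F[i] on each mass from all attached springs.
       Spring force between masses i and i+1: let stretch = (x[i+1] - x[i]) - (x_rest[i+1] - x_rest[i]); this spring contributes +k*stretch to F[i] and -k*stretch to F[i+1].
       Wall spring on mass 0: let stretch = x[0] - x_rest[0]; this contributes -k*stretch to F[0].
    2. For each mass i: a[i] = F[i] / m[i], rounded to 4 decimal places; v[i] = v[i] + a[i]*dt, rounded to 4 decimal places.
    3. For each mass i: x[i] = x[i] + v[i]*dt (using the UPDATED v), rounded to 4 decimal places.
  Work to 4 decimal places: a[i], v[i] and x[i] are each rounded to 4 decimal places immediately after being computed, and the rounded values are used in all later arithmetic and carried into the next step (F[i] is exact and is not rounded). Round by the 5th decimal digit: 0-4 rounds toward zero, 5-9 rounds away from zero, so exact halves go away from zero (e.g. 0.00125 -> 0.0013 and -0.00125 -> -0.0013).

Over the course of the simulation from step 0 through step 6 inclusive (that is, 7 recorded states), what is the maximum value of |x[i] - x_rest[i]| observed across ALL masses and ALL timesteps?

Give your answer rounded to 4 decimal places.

Answer: 3.7500

Derivation:
Step 0: x=[6.0000 8.0000 16.0000] v=[0.0000 -2.0000 0.0000]
Step 1: x=[4.0000 13.0000 13.0000] v=[-4.0000 10.0000 -6.0000]
Step 2: x=[4.5000 9.0000 15.0000] v=[1.0000 -8.0000 4.0000]
Step 3: x=[5.0000 6.5000 16.0000] v=[1.0000 -5.0000 2.0000]
Step 4: x=[3.7500 12.0000 12.5000] v=[-2.5000 11.0000 -7.0000]
Step 5: x=[4.7500 9.7500 13.5000] v=[2.0000 -4.5000 2.0000]
Step 6: x=[5.8750 6.2500 15.7500] v=[2.2500 -7.0000 4.5000]
Max displacement = 3.7500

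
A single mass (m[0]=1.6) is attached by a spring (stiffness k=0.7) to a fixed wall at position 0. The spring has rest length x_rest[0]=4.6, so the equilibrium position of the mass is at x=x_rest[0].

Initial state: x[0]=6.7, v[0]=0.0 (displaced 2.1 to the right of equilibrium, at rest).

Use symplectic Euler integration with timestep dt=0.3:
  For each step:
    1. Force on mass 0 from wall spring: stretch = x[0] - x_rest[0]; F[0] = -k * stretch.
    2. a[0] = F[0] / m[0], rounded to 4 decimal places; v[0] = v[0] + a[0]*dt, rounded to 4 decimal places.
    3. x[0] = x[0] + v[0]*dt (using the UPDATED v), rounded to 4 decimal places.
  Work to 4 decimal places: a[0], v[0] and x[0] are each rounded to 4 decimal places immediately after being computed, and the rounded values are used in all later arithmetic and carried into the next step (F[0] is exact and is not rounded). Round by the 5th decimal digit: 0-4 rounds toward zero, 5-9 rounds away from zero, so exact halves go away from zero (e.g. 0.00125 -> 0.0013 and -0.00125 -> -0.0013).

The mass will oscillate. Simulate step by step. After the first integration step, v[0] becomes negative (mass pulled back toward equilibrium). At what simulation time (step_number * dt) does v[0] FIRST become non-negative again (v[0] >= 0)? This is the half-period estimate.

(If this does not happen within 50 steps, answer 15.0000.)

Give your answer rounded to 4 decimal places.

Answer: 4.8000

Derivation:
Step 0: x=[6.7000] v=[0.0000]
Step 1: x=[6.6173] v=[-0.2756]
Step 2: x=[6.4552] v=[-0.5404]
Step 3: x=[6.2200] v=[-0.7839]
Step 4: x=[5.9211] v=[-0.9965]
Step 5: x=[5.5701] v=[-1.1699]
Step 6: x=[5.1809] v=[-1.2972]
Step 7: x=[4.7689] v=[-1.3734]
Step 8: x=[4.3502] v=[-1.3956]
Step 9: x=[3.9414] v=[-1.3628]
Step 10: x=[3.5585] v=[-1.2764]
Step 11: x=[3.2166] v=[-1.1397]
Step 12: x=[2.9292] v=[-0.9581]
Step 13: x=[2.7076] v=[-0.7388]
Step 14: x=[2.5605] v=[-0.4904]
Step 15: x=[2.4937] v=[-0.2227]
Step 16: x=[2.5098] v=[0.0538]
First v>=0 after going negative at step 16, time=4.8000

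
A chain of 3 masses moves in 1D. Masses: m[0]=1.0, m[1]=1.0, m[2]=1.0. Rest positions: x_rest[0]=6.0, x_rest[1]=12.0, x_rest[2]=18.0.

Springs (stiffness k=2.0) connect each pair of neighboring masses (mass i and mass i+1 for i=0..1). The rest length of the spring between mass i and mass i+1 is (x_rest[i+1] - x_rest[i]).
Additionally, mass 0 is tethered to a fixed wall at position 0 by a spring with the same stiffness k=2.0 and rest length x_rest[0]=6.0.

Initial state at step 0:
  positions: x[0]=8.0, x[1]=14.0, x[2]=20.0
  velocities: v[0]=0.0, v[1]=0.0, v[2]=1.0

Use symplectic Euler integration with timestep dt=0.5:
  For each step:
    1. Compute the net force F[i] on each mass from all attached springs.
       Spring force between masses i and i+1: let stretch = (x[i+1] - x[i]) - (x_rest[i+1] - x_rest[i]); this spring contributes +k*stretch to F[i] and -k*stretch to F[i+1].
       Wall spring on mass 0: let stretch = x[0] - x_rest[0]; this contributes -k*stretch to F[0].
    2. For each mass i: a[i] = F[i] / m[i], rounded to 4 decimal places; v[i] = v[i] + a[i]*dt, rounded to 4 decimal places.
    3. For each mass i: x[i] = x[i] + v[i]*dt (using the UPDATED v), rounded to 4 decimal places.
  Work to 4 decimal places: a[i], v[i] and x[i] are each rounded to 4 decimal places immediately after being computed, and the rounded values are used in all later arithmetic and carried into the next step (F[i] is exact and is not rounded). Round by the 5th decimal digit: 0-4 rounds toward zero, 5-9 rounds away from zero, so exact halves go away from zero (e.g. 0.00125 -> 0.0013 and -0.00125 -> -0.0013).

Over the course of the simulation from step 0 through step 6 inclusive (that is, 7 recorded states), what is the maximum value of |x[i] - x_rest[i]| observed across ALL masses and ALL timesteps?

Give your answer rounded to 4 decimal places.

Step 0: x=[8.0000 14.0000 20.0000] v=[0.0000 0.0000 1.0000]
Step 1: x=[7.0000 14.0000 20.5000] v=[-2.0000 0.0000 1.0000]
Step 2: x=[6.0000 13.7500 20.7500] v=[-2.0000 -0.5000 0.5000]
Step 3: x=[5.8750 13.1250 20.5000] v=[-0.2500 -1.2500 -0.5000]
Step 4: x=[6.4375 12.5625 19.5625] v=[1.1250 -1.1250 -1.8750]
Step 5: x=[6.8438 12.4375 18.1250] v=[0.8125 -0.2500 -2.8750]
Step 6: x=[6.6250 12.3594 16.8438] v=[-0.4376 -0.1562 -2.5625]
Max displacement = 2.7500

Answer: 2.7500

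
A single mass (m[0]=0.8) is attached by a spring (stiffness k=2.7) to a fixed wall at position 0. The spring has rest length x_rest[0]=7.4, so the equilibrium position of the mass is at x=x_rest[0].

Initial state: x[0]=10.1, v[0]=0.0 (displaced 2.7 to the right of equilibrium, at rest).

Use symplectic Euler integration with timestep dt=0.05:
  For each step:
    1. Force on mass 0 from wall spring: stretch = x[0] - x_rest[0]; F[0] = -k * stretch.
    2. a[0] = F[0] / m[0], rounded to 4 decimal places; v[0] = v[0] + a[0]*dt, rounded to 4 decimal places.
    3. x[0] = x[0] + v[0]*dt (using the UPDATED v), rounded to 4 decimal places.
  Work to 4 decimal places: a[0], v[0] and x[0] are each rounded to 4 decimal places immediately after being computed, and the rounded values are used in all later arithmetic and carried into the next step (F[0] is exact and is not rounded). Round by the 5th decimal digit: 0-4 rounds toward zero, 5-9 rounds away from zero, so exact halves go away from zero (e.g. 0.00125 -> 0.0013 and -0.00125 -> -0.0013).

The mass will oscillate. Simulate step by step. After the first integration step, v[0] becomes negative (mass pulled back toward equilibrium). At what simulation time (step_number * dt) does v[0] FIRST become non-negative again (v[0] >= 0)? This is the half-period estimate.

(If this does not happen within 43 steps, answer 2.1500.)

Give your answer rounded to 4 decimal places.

Answer: 1.7500

Derivation:
Step 0: x=[10.1000] v=[0.0000]
Step 1: x=[10.0772] v=[-0.4556]
Step 2: x=[10.0318] v=[-0.9074]
Step 3: x=[9.9642] v=[-1.3515]
Step 4: x=[9.8750] v=[-1.7842]
Step 5: x=[9.7649] v=[-2.2019]
Step 6: x=[9.6349] v=[-2.6010]
Step 7: x=[9.4860] v=[-2.9781]
Step 8: x=[9.3195] v=[-3.3301]
Step 9: x=[9.1368] v=[-3.6540]
Step 10: x=[8.9394] v=[-3.9471]
Step 11: x=[8.7291] v=[-4.2069]
Step 12: x=[8.5075] v=[-4.4312]
Step 13: x=[8.2766] v=[-4.6181]
Step 14: x=[8.0383] v=[-4.7660]
Step 15: x=[7.7946] v=[-4.8737]
Step 16: x=[7.5476] v=[-4.9403]
Step 17: x=[7.2993] v=[-4.9652]
Step 18: x=[7.0519] v=[-4.9482]
Step 19: x=[6.8074] v=[-4.8895]
Step 20: x=[6.5679] v=[-4.7895]
Step 21: x=[6.3354] v=[-4.6491]
Step 22: x=[6.1119] v=[-4.4695]
Step 23: x=[5.8993] v=[-4.2521]
Step 24: x=[5.6994] v=[-3.9989]
Step 25: x=[5.5138] v=[-3.7119]
Step 26: x=[5.3441] v=[-3.3936]
Step 27: x=[5.1918] v=[-3.0467]
Step 28: x=[5.0581] v=[-2.6741]
Step 29: x=[4.9442] v=[-2.2789]
Step 30: x=[4.8510] v=[-1.8645]
Step 31: x=[4.7793] v=[-1.4344]
Step 32: x=[4.7297] v=[-0.9922]
Step 33: x=[4.7026] v=[-0.5416]
Step 34: x=[4.6983] v=[-0.0864]
Step 35: x=[4.7168] v=[0.3695]
First v>=0 after going negative at step 35, time=1.7500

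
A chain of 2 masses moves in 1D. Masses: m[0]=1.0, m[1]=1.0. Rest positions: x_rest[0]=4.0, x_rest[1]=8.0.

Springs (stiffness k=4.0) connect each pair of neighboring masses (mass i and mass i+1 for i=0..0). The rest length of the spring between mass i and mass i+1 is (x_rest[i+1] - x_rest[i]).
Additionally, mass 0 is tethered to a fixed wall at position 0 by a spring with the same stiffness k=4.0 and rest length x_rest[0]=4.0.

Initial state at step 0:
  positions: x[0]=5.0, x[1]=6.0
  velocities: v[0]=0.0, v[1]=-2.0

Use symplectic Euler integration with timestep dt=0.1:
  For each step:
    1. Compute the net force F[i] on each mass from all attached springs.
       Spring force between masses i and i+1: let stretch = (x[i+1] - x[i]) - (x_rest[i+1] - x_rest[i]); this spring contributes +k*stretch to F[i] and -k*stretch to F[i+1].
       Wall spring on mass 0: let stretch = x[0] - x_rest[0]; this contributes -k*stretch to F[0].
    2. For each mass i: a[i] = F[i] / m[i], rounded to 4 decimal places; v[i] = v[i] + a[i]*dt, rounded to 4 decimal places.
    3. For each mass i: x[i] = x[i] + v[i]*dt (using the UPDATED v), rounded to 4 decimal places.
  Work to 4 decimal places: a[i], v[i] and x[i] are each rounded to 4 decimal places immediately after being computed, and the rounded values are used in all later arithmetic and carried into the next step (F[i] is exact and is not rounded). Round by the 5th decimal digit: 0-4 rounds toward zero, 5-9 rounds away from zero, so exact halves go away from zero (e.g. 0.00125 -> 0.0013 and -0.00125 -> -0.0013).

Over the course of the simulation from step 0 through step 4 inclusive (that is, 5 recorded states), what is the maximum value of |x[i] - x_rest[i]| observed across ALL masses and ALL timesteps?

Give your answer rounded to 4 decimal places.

Step 0: x=[5.0000 6.0000] v=[0.0000 -2.0000]
Step 1: x=[4.8400 5.9200] v=[-1.6000 -0.8000]
Step 2: x=[4.5296 5.9568] v=[-3.1040 0.3680]
Step 3: x=[4.0951 6.0965] v=[-4.3450 1.3971]
Step 4: x=[3.5769 6.3162] v=[-5.1825 2.1965]
Max displacement = 2.0800

Answer: 2.0800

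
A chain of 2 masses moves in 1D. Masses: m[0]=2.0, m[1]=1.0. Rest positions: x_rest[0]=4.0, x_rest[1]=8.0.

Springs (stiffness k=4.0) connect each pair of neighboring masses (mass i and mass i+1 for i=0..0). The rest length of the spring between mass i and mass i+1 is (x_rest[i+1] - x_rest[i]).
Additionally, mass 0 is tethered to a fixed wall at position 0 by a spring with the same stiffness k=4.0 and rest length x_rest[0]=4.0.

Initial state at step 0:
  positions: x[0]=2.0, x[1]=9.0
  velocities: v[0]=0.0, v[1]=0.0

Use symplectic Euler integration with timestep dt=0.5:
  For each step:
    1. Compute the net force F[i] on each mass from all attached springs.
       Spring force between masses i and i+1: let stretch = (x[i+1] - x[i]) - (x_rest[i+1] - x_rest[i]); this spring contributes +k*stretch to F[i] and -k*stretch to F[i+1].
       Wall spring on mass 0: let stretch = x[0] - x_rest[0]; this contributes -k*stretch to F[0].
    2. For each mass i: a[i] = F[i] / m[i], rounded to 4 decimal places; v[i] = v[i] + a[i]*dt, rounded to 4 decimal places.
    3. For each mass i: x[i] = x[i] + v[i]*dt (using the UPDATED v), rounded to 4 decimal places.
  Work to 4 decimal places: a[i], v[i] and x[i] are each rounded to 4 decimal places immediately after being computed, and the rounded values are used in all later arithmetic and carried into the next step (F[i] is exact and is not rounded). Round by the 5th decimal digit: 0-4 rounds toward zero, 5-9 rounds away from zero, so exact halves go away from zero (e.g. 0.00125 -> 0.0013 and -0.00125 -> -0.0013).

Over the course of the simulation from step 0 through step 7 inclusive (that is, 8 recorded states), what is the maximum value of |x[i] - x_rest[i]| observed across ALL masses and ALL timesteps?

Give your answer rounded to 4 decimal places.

Step 0: x=[2.0000 9.0000] v=[0.0000 0.0000]
Step 1: x=[4.5000 6.0000] v=[5.0000 -6.0000]
Step 2: x=[5.5000 5.5000] v=[2.0000 -1.0000]
Step 3: x=[3.7500 9.0000] v=[-3.5000 7.0000]
Step 4: x=[2.7500 11.2500] v=[-2.0000 4.5000]
Step 5: x=[4.6250 9.0000] v=[3.7500 -4.5000]
Step 6: x=[6.3750 6.3750] v=[3.5000 -5.2500]
Step 7: x=[4.9375 7.7500] v=[-2.8750 2.7500]
Max displacement = 3.2500

Answer: 3.2500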